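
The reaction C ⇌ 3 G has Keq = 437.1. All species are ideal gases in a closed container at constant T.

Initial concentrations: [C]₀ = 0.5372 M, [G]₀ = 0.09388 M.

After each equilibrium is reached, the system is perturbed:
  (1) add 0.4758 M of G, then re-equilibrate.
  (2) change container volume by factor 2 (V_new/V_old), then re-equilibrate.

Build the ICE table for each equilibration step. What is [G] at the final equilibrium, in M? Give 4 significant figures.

[G]_eq = 1.082 M

Q₀ = 0.00154 vs Keq = 437.1 ⇒ Q<K, forward
Step 1:
                    C           G
  I            0.5372     0.09388
  C           -0.5265       1.579
  E           0.01072       1.673
  solve Keq expr → x = 0.5265; check Q = 437.1
Then add 0.4758 M of G.
Step 2:
                    C           G
  I           0.01072       2.149
  C           0.01096    -0.03289
  E           0.02168       2.116
  solve Keq expr → x = -0.01096; check Q = 437.1
Then change container volume by factor 2 (V_new/V_old).
Step 3:
                    C           G
  I           0.01084       1.058
  C         -0.007944     0.02383
  E          0.002898       1.082
  solve Keq expr → x = 0.007944; check Q = 437.1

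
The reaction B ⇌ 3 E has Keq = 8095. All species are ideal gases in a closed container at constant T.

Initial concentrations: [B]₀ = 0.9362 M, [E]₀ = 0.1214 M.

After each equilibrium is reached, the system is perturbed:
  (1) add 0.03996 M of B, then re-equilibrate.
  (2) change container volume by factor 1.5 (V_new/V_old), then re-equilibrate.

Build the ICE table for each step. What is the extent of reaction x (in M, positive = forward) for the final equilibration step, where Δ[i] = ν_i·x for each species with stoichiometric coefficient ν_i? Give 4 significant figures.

Q₀ = 0.001911 vs Keq = 8095 ⇒ Q<K, forward
Step 1:
                   B          E
  I           0.9362     0.1214
  C          -0.9331      2.799
  E         0.003078      2.921
  solve Keq expr → x = 0.9331; check Q = 8095
Then add 0.03996 M of B.
Step 2:
                   B          E
  I          0.04304      2.921
  C         -0.03957     0.1187
  E         0.003469      3.039
  solve Keq expr → x = 0.03957; check Q = 8095
Then change container volume by factor 1.5 (V_new/V_old).
Step 3:
                   B          E
  I         0.002313      2.026
  C        -0.001279   0.003837
  E         0.001034       2.03
  solve Keq expr → x = 0.001279; check Q = 8095

x = 0.001279 M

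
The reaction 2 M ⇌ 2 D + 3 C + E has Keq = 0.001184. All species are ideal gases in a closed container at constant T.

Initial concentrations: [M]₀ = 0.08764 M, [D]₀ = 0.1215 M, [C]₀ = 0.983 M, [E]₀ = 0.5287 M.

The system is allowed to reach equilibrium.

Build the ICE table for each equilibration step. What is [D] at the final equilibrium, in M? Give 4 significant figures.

Q₀ = 0.9652 vs Keq = 0.001184 ⇒ Q>K, reverse
Step 1:
                   M          D          C          E
  init       0.08764     0.1215      0.983     0.5287
  Δ           0.1083    -0.1083    -0.1625   -0.05416
  eq           0.196    0.01317     0.8205     0.4745
  solve Keq expr → x = -0.05416; check Q = 0.001184

[D]_eq = 0.01317 M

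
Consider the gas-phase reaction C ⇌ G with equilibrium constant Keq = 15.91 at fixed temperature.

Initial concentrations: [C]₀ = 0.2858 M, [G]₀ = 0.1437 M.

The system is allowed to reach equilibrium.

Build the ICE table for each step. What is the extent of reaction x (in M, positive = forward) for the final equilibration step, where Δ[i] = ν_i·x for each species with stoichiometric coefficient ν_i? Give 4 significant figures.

x = 0.2604 M

Q₀ = 0.5028 vs Keq = 15.91 ⇒ Q<K, forward
Step 1:
                   C          G
  Initial     0.2858     0.1437
  Change     -0.2604     0.2604
  Equil       0.0254     0.4041
  solve Keq expr → x = 0.2604; check Q = 15.91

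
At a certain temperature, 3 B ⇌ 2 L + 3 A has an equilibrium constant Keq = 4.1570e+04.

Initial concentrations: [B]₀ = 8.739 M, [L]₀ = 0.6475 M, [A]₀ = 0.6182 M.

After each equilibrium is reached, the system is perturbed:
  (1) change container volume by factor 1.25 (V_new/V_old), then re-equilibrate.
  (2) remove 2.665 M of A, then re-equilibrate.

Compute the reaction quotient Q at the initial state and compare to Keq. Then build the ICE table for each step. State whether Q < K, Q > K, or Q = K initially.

Q₀ = 1.4842e-04 vs Keq = 4.1570e+04 ⇒ Q<K, forward
Step 1:
                   B          L          A
  init         8.739     0.6475     0.6182
  Δ            -7.93      5.287       7.93
  eq          0.8088      5.934      8.548
  solve Keq expr → x = 2.643; check Q = 4.1570e+04
Then change container volume by factor 1.25 (V_new/V_old).
Step 2:
                   B          L          A
  init        0.6471      4.747      6.839
  Δ         -0.07886    0.05257    0.07886
  eq          0.5682        4.8      6.918
  solve Keq expr → x = 0.02629; check Q = 4.1570e+04
Then remove 2.665 M of A.
Step 3:
                   B          L          A
  init        0.5682        4.8      4.253
  Δ          -0.1962     0.1308     0.1962
  eq           0.372      4.931      4.449
  solve Keq expr → x = 0.0654; check Q = 4.1570e+04

Q₀ = 1.4842e-04; Q < K (proceeds forward)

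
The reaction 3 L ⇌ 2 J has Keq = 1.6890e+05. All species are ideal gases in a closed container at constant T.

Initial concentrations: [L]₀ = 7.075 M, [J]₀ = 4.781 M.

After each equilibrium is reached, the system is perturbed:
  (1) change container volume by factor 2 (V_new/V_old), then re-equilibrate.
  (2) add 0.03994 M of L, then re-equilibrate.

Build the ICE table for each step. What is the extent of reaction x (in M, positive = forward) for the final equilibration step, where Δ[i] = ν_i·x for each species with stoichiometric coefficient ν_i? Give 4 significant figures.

Q₀ = 0.06454 vs Keq = 1.6890e+05 ⇒ Q<K, forward
Step 1:
                   L          J
  Initial      7.075      4.781
  Change      -6.994      4.663
  Equil      0.08083      9.444
  solve Keq expr → x = 2.331; check Q = 1.6890e+05
Then change container volume by factor 2 (V_new/V_old).
Step 2:
                   L          J
  Initial    0.04041      4.722
  Change     0.01045  -0.006969
  Equil      0.05087      4.715
  solve Keq expr → x = -0.003485; check Q = 1.6890e+05
Then add 0.03994 M of L.
Step 3:
                   L          J
  Initial    0.09081      4.715
  Change    -0.03975     0.0265
  Equil      0.05106      4.741
  solve Keq expr → x = 0.01325; check Q = 1.6890e+05

x = 0.01325 M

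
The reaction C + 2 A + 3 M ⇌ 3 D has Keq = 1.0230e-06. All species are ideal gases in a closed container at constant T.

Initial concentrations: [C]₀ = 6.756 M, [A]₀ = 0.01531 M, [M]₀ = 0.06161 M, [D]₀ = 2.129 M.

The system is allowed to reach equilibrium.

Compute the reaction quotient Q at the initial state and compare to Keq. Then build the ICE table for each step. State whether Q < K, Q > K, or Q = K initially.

Q₀ = 2.6058e+07 vs Keq = 1.0230e-06 ⇒ Q>K, reverse
Step 1:
                    C           A           M           D
  Initial       6.756     0.01531     0.06161       2.129
  Change       0.6921       1.384       2.076      -2.076
  Equil         7.448         1.4       2.138     0.05264
  solve Keq expr → x = -0.6921; check Q = 1.0230e-06

Q₀ = 2.6058e+07; Q > K (proceeds reverse)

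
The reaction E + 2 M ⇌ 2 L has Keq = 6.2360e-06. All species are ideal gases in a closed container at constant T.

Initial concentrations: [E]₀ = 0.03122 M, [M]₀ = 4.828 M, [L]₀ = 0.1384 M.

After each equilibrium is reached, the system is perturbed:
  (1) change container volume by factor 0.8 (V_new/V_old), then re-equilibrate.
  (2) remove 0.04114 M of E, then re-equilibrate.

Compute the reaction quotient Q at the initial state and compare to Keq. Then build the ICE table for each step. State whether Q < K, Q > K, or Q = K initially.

Q₀ = 0.02632 vs Keq = 6.2360e-06 ⇒ Q>K, reverse
Step 1:
                    E           M           L
  Initial     0.03122       4.828      0.1384
  Change      0.06726      0.1345     -0.1345
  Equil       0.09848       4.963    0.003889
  solve Keq expr → x = -0.06726; check Q = 6.2360e-06
Then change container volume by factor 0.8 (V_new/V_old).
Step 2:
                    E           M           L
  Initial      0.1231       6.203    0.004861
  Change  -2.8350e-04 -5.6701e-04  5.6701e-04
  Equil        0.1228       6.203    0.005428
  solve Keq expr → x = 2.8350e-04; check Q = 6.2360e-06
Then remove 0.04114 M of E.
Step 3:
                    E           M           L
  Initial     0.08167       6.203    0.005428
  Change   4.9375e-04  9.8750e-04 -9.8750e-04
  Equil       0.08216       6.204    0.004441
  solve Keq expr → x = -4.9375e-04; check Q = 6.2360e-06

Q₀ = 0.02632; Q > K (proceeds reverse)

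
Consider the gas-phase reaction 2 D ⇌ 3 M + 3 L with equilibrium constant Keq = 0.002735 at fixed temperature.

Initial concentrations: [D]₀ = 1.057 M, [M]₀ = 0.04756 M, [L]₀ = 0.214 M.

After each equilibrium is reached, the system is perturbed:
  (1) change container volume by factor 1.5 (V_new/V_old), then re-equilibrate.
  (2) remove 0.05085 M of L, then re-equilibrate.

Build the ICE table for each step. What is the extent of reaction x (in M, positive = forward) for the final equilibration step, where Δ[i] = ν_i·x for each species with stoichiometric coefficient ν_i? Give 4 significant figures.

Q₀ = 9.4366e-07 vs Keq = 0.002735 ⇒ Q<K, forward
Step 1:
                    D           M           L
  init          1.057     0.04756       0.214
  Δ           -0.1596      0.2394      0.2394
  eq           0.8974       0.287      0.4534
  solve Keq expr → x = 0.0798; check Q = 0.002735
Then change container volume by factor 1.5 (V_new/V_old).
Step 2:
                    D           M           L
  init         0.5983      0.1913      0.3023
  Δ          -0.04362     0.06543     0.06543
  eq           0.5546      0.2567      0.3677
  solve Keq expr → x = 0.02181; check Q = 0.002735
Then remove 0.05085 M of L.
Step 3:
                    D           M           L
  init         0.5546      0.2567      0.3169
  Δ          -0.01301     0.01951     0.01951
  eq           0.5416      0.2763      0.3364
  solve Keq expr → x = 0.006504; check Q = 0.002735

x = 0.006504 M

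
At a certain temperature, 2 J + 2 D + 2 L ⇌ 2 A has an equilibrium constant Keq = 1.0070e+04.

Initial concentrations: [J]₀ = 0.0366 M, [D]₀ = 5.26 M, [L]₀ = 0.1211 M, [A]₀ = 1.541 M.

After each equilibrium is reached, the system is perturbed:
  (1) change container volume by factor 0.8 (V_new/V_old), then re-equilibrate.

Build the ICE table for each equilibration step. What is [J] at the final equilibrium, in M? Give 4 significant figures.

[J]_eq = 0.02304 M

Q₀ = 4369 vs Keq = 1.0070e+04 ⇒ Q<K, forward
Step 1:
                  J         D         L         A
  I          0.0366      5.26    0.1211     1.541
  C        -0.01008  -0.01008  -0.01008   0.01008
  E         0.02652      5.25     0.111     1.551
  solve Keq expr → x = 0.00504; check Q = 1.0070e+04
Then change container volume by factor 0.8 (V_new/V_old).
Step 2:
                  J         D         L         A
  I         0.03315     6.562    0.1388     1.939
  C        -0.01011  -0.01011  -0.01011   0.01011
  E         0.02304     6.552    0.1287     1.949
  solve Keq expr → x = 0.005056; check Q = 1.0070e+04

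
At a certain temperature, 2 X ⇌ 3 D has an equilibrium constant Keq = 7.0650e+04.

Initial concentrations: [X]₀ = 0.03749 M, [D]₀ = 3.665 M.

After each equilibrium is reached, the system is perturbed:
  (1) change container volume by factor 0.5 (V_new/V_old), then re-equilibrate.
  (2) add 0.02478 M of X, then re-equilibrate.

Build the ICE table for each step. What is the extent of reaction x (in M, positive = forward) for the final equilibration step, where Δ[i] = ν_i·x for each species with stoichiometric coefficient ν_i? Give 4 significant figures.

Q₀ = 3.5026e+04 vs Keq = 7.0650e+04 ⇒ Q<K, forward
Step 1:
                  X         D
  init      0.03749     3.665
  Δ        -0.01092   0.01637
  eq        0.02657     3.681
  solve Keq expr → x = 0.005458; check Q = 7.0650e+04
Then change container volume by factor 0.5 (V_new/V_old).
Step 2:
                  X         D
  init      0.05315     7.363
  Δ         0.02152  -0.03228
  eq        0.07467      7.33
  solve Keq expr → x = -0.01076; check Q = 7.0650e+04
Then add 0.02478 M of X.
Step 3:
                  X         D
  init      0.09945      7.33
  Δ        -0.02422   0.03634
  eq        0.07523     7.367
  solve Keq expr → x = 0.01211; check Q = 7.0650e+04

x = 0.01211 M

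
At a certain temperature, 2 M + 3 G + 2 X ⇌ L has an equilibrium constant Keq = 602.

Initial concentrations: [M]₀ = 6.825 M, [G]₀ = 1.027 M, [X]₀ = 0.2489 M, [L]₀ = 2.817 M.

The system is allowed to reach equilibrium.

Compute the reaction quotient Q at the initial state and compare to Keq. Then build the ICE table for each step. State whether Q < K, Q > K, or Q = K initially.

Q₀ = 0.9012 vs Keq = 602 ⇒ Q<K, forward
Step 1:
                  M         G         X         L
  init        6.825     1.027    0.2489     2.817
  Δ         -0.2301   -0.3452   -0.2301    0.1151
  eq          6.595    0.6818    0.0188     2.932
  solve Keq expr → x = 0.1151; check Q = 602

Q₀ = 0.9012; Q < K (proceeds forward)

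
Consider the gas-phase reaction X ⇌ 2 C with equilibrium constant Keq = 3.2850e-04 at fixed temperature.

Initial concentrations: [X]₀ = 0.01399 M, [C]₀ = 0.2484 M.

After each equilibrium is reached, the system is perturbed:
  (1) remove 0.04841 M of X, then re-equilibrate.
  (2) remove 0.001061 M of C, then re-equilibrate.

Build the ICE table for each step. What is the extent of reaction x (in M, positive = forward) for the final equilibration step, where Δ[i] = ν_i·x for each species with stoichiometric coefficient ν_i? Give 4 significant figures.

x = 5.2247e-04 M

Q₀ = 4.41 vs Keq = 3.2850e-04 ⇒ Q>K, reverse
Step 1:
                  X         C
  Initial   0.01399    0.2484
  Change     0.1209   -0.2417
  Equil      0.1349  0.006656
  solve Keq expr → x = -0.1209; check Q = 3.2850e-04
Then remove 0.04841 M of X.
Step 2:
                  X         C
  Initial   0.08645  0.006656
  Change  6.5339e-04 -0.001307
  Equil     0.08711  0.005349
  solve Keq expr → x = -6.5339e-04; check Q = 3.2850e-04
Then remove 0.001061 M of C.
Step 3:
                  X         C
  Initial   0.08711  0.004288
  Change  -5.2247e-04  0.001045
  Equil     0.08658  0.005333
  solve Keq expr → x = 5.2247e-04; check Q = 3.2850e-04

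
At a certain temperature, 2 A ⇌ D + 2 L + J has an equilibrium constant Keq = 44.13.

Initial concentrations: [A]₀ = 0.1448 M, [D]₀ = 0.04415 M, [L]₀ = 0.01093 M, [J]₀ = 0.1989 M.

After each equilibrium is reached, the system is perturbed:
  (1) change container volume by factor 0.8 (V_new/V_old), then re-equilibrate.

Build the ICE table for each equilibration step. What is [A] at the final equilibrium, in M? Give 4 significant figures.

[A]_eq = 0.006209 M

Q₀ = 5.0034e-05 vs Keq = 44.13 ⇒ Q<K, forward
Step 1:
                    A           D           L           J
  I            0.1448     0.04415     0.01093      0.1989
  C           -0.1408     0.07039      0.1408     0.07039
  E          0.004011      0.1145      0.1517      0.2693
  solve Keq expr → x = 0.07039; check Q = 44.13
Then change container volume by factor 0.8 (V_new/V_old).
Step 2:
                    A           D           L           J
  I          0.005014      0.1432      0.1896      0.3366
  C          0.001195 -5.9773e-04   -0.001195 -5.9773e-04
  E          0.006209      0.1426      0.1885       0.336
  solve Keq expr → x = -5.9773e-04; check Q = 44.13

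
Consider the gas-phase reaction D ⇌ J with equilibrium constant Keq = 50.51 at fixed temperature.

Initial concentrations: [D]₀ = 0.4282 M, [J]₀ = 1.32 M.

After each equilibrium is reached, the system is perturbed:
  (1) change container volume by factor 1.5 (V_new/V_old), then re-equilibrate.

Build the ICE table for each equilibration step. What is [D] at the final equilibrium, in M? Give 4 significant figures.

Q₀ = 3.083 vs Keq = 50.51 ⇒ Q<K, forward
Step 1:
                    D           J
  init         0.4282        1.32
  Δ           -0.3943      0.3943
  eq          0.03394       1.714
  solve Keq expr → x = 0.3943; check Q = 50.51
Then change container volume by factor 1.5 (V_new/V_old).
Step 2:
                    D           J
  init        0.02263       1.143
  Δ                 0           0
  eq          0.02263       1.143
  solve Keq expr → x = 0; check Q = 50.51

[D]_eq = 0.02263 M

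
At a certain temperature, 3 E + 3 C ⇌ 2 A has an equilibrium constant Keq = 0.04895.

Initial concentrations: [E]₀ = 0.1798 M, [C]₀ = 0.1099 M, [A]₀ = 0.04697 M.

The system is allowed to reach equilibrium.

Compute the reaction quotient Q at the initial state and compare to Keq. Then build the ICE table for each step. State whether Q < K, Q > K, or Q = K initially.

Q₀ = 285.9; Q > K (proceeds reverse)

Q₀ = 285.9 vs Keq = 0.04895 ⇒ Q>K, reverse
Step 1:
                    E           C           A
  I            0.1798      0.1099     0.04697
  C           0.06741     0.06741    -0.04494
  E            0.2472      0.1773     0.00203
  solve Keq expr → x = -0.02247; check Q = 0.04895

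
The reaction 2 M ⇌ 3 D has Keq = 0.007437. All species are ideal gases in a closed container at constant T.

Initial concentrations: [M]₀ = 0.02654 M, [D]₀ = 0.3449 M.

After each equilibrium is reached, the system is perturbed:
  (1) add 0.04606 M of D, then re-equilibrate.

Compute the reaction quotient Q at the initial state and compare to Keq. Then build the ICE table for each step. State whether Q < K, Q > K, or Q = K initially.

Q₀ = 58.25; Q > K (proceeds reverse)

Q₀ = 58.25 vs Keq = 0.007437 ⇒ Q>K, reverse
Step 1:
                    M           D
  Initial     0.02654      0.3449
  Change       0.1839     -0.2758
  Equil        0.2104     0.06906
  solve Keq expr → x = -0.09195; check Q = 0.007437
Then add 0.04606 M of D.
Step 2:
                    M           D
  Initial      0.2104      0.1151
  Change      0.02687     -0.0403
  Equil        0.2373     0.07482
  solve Keq expr → x = -0.01343; check Q = 0.007437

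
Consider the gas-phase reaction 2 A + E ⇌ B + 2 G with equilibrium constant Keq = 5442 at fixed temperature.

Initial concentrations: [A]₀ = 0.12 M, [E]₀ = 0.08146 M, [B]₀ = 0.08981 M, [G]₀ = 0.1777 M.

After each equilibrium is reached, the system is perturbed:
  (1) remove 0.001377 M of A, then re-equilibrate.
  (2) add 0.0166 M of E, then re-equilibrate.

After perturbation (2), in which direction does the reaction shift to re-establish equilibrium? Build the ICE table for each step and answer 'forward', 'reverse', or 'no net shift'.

Direction: forward

Q₀ = 2.418 vs Keq = 5442 ⇒ Q<K, forward
Step 1:
                   A          E          B          G
  init          0.12    0.08146    0.08981     0.1777
  Δ          -0.1108   -0.05539    0.05539     0.1108
  eq        0.009228    0.02607     0.1452     0.2885
  solve Keq expr → x = 0.05539; check Q = 5442
Then remove 0.001377 M of A.
Step 2:
                   A          E          B          G
  init      0.007851    0.02607     0.1452     0.2885
  Δ         0.001214 6.0701e-04 -6.0701e-04  -0.001214
  eq        0.009065    0.02668     0.1446     0.2873
  solve Keq expr → x = -6.0701e-04; check Q = 5442
Then add 0.0166 M of E.
Step 3:
                   A          E          B          G
  init      0.009065    0.04328     0.1446     0.2873
  Δ        -0.001804 -9.0225e-04 9.0225e-04   0.001804
  eq         0.00726    0.04238     0.1455     0.2891
  solve Keq expr → x = 9.0225e-04; check Q = 5442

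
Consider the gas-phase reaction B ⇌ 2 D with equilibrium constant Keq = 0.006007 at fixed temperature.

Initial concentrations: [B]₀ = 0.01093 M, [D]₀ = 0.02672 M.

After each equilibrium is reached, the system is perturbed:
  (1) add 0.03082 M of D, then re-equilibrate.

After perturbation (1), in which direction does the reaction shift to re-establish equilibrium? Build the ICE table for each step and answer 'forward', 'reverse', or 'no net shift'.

Q₀ = 0.06532 vs Keq = 0.006007 ⇒ Q>K, reverse
Step 1:
                   B          D
  init       0.01093    0.02672
  Δ         0.008025   -0.01605
  eq         0.01895    0.01067
  solve Keq expr → x = -0.008025; check Q = 0.006007
Then add 0.03082 M of D.
Step 2:
                   B          D
  init       0.01895    0.04149
  Δ          0.01374   -0.02748
  eq         0.03269    0.01401
  solve Keq expr → x = -0.01374; check Q = 0.006007

Direction: reverse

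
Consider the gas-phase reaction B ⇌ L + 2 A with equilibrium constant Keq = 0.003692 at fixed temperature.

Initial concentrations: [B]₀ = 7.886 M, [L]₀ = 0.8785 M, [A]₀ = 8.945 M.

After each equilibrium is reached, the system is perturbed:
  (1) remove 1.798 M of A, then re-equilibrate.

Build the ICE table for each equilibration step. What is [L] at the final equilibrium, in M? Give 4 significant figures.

[L]_eq = 0.001113 M

Q₀ = 8.913 vs Keq = 0.003692 ⇒ Q>K, reverse
Step 1:
                   B          L          A
  Initial      7.886     0.8785      8.945
  Change      0.8779    -0.8779     -1.756
  Equil        8.764 6.2602e-04      7.189
  solve Keq expr → x = -0.8779; check Q = 0.003692
Then remove 1.798 M of A.
Step 2:
                   B          L          A
  Initial      8.764 6.2602e-04      5.391
  Change  -4.8673e-04 4.8673e-04 9.7345e-04
  Equil        8.763   0.001113      5.392
  solve Keq expr → x = 4.8673e-04; check Q = 0.003692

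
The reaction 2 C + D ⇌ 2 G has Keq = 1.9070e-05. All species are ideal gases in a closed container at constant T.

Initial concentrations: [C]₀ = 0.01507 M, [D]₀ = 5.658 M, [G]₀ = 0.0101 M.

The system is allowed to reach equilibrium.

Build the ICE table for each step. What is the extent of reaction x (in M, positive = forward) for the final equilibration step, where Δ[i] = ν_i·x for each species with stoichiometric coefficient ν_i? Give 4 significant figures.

Q₀ = 0.07939 vs Keq = 1.9070e-05 ⇒ Q>K, reverse
Step 1:
                   C          D          G
  init       0.01507      5.658     0.0101
  Δ         0.009841   0.004921  -0.009841
  eq         0.02491      5.663 2.5887e-04
  solve Keq expr → x = -0.004921; check Q = 1.9070e-05

x = -0.004921 M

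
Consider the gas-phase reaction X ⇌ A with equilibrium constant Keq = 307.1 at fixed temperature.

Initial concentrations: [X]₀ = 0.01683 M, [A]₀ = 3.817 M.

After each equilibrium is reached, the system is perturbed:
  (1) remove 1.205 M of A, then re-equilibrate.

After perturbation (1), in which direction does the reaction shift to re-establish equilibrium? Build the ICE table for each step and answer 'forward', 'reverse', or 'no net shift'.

Direction: forward

Q₀ = 226.8 vs Keq = 307.1 ⇒ Q<K, forward
Step 1:
                   X          A
  init       0.01683      3.817
  Δ        -0.004387   0.004387
  eq         0.01244      3.821
  solve Keq expr → x = 0.004387; check Q = 307.1
Then remove 1.205 M of A.
Step 2:
                   X          A
  init       0.01244      2.616
  Δ        -0.003911   0.003911
  eq        0.008532       2.62
  solve Keq expr → x = 0.003911; check Q = 307.1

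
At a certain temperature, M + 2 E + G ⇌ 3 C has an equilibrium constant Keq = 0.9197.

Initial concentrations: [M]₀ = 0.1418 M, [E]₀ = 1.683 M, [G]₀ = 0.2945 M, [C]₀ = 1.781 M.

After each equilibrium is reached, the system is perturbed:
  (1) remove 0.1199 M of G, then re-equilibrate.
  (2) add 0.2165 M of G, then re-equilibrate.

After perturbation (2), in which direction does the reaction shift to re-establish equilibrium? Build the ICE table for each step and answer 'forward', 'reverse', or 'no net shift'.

Q₀ = 47.76 vs Keq = 0.9197 ⇒ Q>K, reverse
Step 1:
                   M          E          G          C
  I           0.1418      1.683     0.2945      1.781
  C           0.2606     0.5211     0.2606    -0.7817
  E           0.4024      2.204     0.5551     0.9993
  solve Keq expr → x = -0.2606; check Q = 0.9197
Then remove 0.1199 M of G.
Step 2:
                   M          E          G          C
  I           0.4024      2.204     0.4352     0.9993
  C          0.01548    0.03096    0.01548   -0.04644
  E           0.4178      2.235     0.4506     0.9529
  solve Keq expr → x = -0.01548; check Q = 0.9197
Then add 0.2165 M of G.
Step 3:
                   M          E          G          C
  I           0.4178      2.235     0.6671     0.9529
  C         -0.02636   -0.05271   -0.02636    0.07907
  E           0.3915      2.182     0.6408      1.032
  solve Keq expr → x = 0.02636; check Q = 0.9197

Direction: forward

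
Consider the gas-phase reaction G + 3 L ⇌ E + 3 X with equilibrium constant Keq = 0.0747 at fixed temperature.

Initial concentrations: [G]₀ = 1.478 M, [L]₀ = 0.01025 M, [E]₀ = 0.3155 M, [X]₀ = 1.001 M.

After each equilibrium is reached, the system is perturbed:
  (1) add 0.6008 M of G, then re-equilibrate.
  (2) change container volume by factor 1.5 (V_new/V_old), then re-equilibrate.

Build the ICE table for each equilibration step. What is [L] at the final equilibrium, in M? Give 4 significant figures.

[L]_eq = 0.332 M

Q₀ = 1.9882e+05 vs Keq = 0.0747 ⇒ Q>K, reverse
Step 1:
                   G          L          E          X
  init         1.478    0.01025     0.3155      1.001
  Δ           0.1699     0.5096    -0.1699    -0.5096
  eq           1.648     0.5198     0.1456     0.4914
  solve Keq expr → x = -0.1699; check Q = 0.0747
Then add 0.6008 M of G.
Step 2:
                   G          L          E          X
  init         2.249     0.5198     0.1456     0.4914
  Δ        -0.007271   -0.02181   0.007271    0.02181
  eq           2.241      0.498     0.1529     0.5133
  solve Keq expr → x = 0.007271; check Q = 0.0747
Then change container volume by factor 1.5 (V_new/V_old).
Step 3:
                   G          L          E          X
  init         1.494      0.332     0.1019     0.3422
  Δ                0          0          0          0
  eq           1.494      0.332     0.1019     0.3422
  solve Keq expr → x = 0; check Q = 0.0747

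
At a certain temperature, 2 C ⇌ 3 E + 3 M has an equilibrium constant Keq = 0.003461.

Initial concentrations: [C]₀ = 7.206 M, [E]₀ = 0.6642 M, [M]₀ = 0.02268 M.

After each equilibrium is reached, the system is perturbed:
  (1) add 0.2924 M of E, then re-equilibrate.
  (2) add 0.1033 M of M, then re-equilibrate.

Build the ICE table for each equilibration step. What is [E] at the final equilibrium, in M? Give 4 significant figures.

Q₀ = 6.5832e-08 vs Keq = 0.003461 ⇒ Q<K, forward
Step 1:
                    C           E           M
  init          7.206      0.6642     0.02268
  Δ           -0.3089      0.4634      0.4634
  eq            6.897       1.128      0.4861
  solve Keq expr → x = 0.1545; check Q = 0.003461
Then add 0.2924 M of E.
Step 2:
                    C           E           M
  init          6.897        1.42      0.4861
  Δ            0.0508     -0.0762     -0.0762
  eq            6.948       1.344      0.4099
  solve Keq expr → x = -0.0254; check Q = 0.003461
Then add 0.1033 M of M.
Step 3:
                    C           E           M
  init          6.948       1.344      0.5132
  Δ           0.05097    -0.07645    -0.07645
  eq            6.999       1.267      0.4367
  solve Keq expr → x = -0.02548; check Q = 0.003461

[E]_eq = 1.267 M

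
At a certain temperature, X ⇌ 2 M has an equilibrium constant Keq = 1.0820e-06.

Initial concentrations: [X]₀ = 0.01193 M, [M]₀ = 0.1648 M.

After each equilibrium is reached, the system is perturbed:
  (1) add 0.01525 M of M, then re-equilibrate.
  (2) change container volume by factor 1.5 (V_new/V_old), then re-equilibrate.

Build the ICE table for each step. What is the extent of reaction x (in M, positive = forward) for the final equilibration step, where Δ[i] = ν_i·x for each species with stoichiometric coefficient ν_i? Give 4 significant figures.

Q₀ = 2.277 vs Keq = 1.0820e-06 ⇒ Q>K, reverse
Step 1:
                   X          M
  init       0.01193     0.1648
  Δ          0.08224    -0.1645
  eq         0.09417 3.1921e-04
  solve Keq expr → x = -0.08224; check Q = 1.0820e-06
Then add 0.01525 M of M.
Step 2:
                   X          M
  init       0.09417    0.01557
  Δ         0.007619   -0.01524
  eq          0.1018 3.3187e-04
  solve Keq expr → x = -0.007619; check Q = 1.0820e-06
Then change container volume by factor 1.5 (V_new/V_old).
Step 3:
                   X          M
  init       0.06786 2.2124e-04
  Δ       -2.4837e-05 4.9674e-05
  eq         0.06783 2.7092e-04
  solve Keq expr → x = 2.4837e-05; check Q = 1.0820e-06

x = 2.4837e-05 M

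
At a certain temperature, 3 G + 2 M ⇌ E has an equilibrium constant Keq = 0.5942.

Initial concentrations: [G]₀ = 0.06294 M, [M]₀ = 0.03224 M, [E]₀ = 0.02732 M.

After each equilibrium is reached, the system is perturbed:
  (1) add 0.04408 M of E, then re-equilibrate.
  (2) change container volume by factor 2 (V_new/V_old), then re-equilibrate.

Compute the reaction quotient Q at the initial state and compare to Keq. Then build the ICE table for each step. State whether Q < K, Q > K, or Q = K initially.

Q₀ = 1.0542e+05 vs Keq = 0.5942 ⇒ Q>K, reverse
Step 1:
                   G          M          E
  Initial    0.06294    0.03224    0.02732
  Change     0.08192    0.05461   -0.02731
  Equil       0.1449    0.08685 1.3625e-05
  solve Keq expr → x = -0.02731; check Q = 0.5942
Then add 0.04408 M of E.
Step 2:
                   G          M          E
  Initial     0.1449    0.08685    0.04409
  Change      0.1311    0.08743   -0.04371
  Equil        0.276     0.1743 3.7946e-04
  solve Keq expr → x = -0.04371; check Q = 0.5942
Then change container volume by factor 2 (V_new/V_old).
Step 3:
                   G          M          E
  Initial      0.138    0.08714 1.8973e-04
  Change  5.3291e-04 3.5527e-04 -1.7764e-04
  Equil       0.1385     0.0875 1.2094e-05
  solve Keq expr → x = -1.7764e-04; check Q = 0.5942

Q₀ = 1.0542e+05; Q > K (proceeds reverse)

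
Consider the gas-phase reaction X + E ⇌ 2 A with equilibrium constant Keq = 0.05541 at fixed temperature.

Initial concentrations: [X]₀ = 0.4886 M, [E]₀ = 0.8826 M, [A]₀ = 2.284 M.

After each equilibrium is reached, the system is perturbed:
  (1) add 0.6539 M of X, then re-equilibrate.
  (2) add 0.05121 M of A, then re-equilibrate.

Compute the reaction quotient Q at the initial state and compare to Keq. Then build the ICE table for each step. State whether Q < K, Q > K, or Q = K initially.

Q₀ = 12.1; Q > K (proceeds reverse)

Q₀ = 12.1 vs Keq = 0.05541 ⇒ Q>K, reverse
Step 1:
                    X           E           A
  init         0.4886      0.8826       2.284
  Δ            0.9508      0.9508      -1.902
  eq            1.439       1.833      0.3824
  solve Keq expr → x = -0.9508; check Q = 0.05541
Then add 0.6539 M of X.
Step 2:
                    X           E           A
  init          2.093       1.833      0.3824
  Δ          -0.03522    -0.03522     0.07044
  eq            2.058       1.798      0.4528
  solve Keq expr → x = 0.03522; check Q = 0.05541
Then add 0.05121 M of A.
Step 3:
                    X           E           A
  init          2.058       1.798       0.504
  Δ            0.0229      0.0229    -0.04581
  eq            2.081       1.821      0.4582
  solve Keq expr → x = -0.0229; check Q = 0.05541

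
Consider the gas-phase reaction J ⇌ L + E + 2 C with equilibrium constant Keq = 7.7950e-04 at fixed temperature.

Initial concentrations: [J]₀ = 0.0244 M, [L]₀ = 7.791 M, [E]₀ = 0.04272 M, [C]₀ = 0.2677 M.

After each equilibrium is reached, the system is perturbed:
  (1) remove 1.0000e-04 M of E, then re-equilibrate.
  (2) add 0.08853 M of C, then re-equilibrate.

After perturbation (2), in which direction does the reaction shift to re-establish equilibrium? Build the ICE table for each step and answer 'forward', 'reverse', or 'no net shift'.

Direction: reverse

Q₀ = 0.9775 vs Keq = 7.7950e-04 ⇒ Q>K, reverse
Step 1:
                    J           L           E           C
  Initial      0.0244       7.791     0.04272      0.2677
  Change      0.04252    -0.04252    -0.04252    -0.08504
  Equil       0.06692       7.748  2.0176e-04      0.1827
  solve Keq expr → x = -0.04252; check Q = 7.7950e-04
Then remove 1.0000e-04 M of E.
Step 2:
                    J           L           E           C
  Initial     0.06692       7.748  1.0176e-04      0.1827
  Change  -9.9261e-05  9.9261e-05  9.9261e-05  1.9852e-04
  Equil       0.06682       7.749  2.0102e-04      0.1829
  solve Keq expr → x = 9.9261e-05; check Q = 7.7950e-04
Then add 0.08853 M of C.
Step 3:
                    J           L           E           C
  Initial     0.06682       7.749  2.0102e-04      0.2714
  Change   1.0946e-04 -1.0946e-04 -1.0946e-04 -2.1892e-04
  Equil       0.06693       7.748  9.1562e-05      0.2712
  solve Keq expr → x = -1.0946e-04; check Q = 7.7950e-04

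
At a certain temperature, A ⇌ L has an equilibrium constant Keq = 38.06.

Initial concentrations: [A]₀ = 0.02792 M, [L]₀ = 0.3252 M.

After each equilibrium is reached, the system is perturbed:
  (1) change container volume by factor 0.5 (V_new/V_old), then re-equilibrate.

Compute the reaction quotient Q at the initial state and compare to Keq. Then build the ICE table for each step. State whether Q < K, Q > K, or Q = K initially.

Q₀ = 11.65 vs Keq = 38.06 ⇒ Q<K, forward
Step 1:
                    A           L
  Initial     0.02792      0.3252
  Change     -0.01888     0.01888
  Equil       0.00904      0.3441
  solve Keq expr → x = 0.01888; check Q = 38.06
Then change container volume by factor 0.5 (V_new/V_old).
Step 2:
                    A           L
  Initial     0.01808      0.6882
  Change            0           0
  Equil       0.01808      0.6882
  solve Keq expr → x = 0; check Q = 38.06

Q₀ = 11.65; Q < K (proceeds forward)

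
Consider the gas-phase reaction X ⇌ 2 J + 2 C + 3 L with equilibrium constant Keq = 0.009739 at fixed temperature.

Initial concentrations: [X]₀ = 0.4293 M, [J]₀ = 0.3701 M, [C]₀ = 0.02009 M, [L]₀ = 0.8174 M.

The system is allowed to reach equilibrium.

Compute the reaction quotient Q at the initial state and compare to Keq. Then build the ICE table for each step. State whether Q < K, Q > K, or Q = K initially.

Q₀ = 7.0330e-05; Q < K (proceeds forward)

Q₀ = 7.0330e-05 vs Keq = 0.009739 ⇒ Q<K, forward
Step 1:
                  X         J         C         L
  init       0.4293    0.3701   0.02009    0.8174
  Δ        -0.05472    0.1094    0.1094    0.1641
  eq         0.3746    0.4795    0.1295    0.9815
  solve Keq expr → x = 0.05472; check Q = 0.009739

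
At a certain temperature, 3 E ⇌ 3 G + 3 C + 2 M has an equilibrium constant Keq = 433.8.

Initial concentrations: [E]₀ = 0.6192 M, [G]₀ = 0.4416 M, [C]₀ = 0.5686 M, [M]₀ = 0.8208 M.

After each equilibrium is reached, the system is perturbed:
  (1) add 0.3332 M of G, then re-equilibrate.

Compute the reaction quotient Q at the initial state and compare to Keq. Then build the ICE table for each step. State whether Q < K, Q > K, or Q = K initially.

Q₀ = 0.04493; Q < K (proceeds forward)

Q₀ = 0.04493 vs Keq = 433.8 ⇒ Q<K, forward
Step 1:
                  E         G         C         M
  Initial    0.6192    0.4416    0.5686    0.8208
  Change    -0.4799    0.4799    0.4799    0.3199
  Equil      0.1393    0.9215     1.048     1.141
  solve Keq expr → x = 0.16; check Q = 433.8
Then add 0.3332 M of G.
Step 2:
                  E         G         C         M
  Initial    0.1393     1.255     1.048     1.141
  Change    0.03608  -0.03608  -0.03608  -0.02405
  Equil      0.1754     1.219     1.012     1.117
  solve Keq expr → x = -0.01203; check Q = 433.8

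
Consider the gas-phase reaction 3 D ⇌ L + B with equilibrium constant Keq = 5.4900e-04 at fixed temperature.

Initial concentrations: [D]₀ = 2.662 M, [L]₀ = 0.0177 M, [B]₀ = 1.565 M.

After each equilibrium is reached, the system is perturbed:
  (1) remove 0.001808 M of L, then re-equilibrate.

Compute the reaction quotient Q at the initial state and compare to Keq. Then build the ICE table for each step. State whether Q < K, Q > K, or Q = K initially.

Q₀ = 0.001468; Q > K (proceeds reverse)

Q₀ = 0.001468 vs Keq = 5.4900e-04 ⇒ Q>K, reverse
Step 1:
                  D         L         B
  Initial     2.662    0.0177     1.565
  Change    0.03237  -0.01079  -0.01079
  Equil       2.694  0.006909     1.554
  solve Keq expr → x = -0.01079; check Q = 5.4900e-04
Then remove 0.001808 M of L.
Step 2:
                  D         L         B
  Initial     2.694  0.005101     1.554
  Change  -0.005279   0.00176   0.00176
  Equil       2.689  0.006861     1.556
  solve Keq expr → x = 0.00176; check Q = 5.4900e-04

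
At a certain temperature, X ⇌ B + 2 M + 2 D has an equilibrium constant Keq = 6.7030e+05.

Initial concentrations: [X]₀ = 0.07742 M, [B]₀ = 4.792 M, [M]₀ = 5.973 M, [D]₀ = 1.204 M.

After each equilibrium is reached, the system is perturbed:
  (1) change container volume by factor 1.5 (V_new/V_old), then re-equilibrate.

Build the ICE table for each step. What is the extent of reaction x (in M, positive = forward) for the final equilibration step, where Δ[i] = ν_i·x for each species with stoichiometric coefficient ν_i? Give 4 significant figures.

Q₀ = 3201 vs Keq = 6.7030e+05 ⇒ Q<K, forward
Step 1:
                   X          B          M          D
  I          0.07742      4.792      5.973      1.204
  C         -0.07692    0.07692     0.1538     0.1538
  E       5.0272e-04      4.869      6.127      1.358
  solve Keq expr → x = 0.07692; check Q = 6.7030e+05
Then change container volume by factor 1.5 (V_new/V_old).
Step 2:
                   X          B          M          D
  I       3.3515e-04      3.246      4.085     0.9052
  C       -2.6885e-04 2.6885e-04 5.3769e-04 5.3769e-04
  E       6.6304e-05      3.246      4.085     0.9058
  solve Keq expr → x = 2.6885e-04; check Q = 6.7030e+05

x = 2.6885e-04 M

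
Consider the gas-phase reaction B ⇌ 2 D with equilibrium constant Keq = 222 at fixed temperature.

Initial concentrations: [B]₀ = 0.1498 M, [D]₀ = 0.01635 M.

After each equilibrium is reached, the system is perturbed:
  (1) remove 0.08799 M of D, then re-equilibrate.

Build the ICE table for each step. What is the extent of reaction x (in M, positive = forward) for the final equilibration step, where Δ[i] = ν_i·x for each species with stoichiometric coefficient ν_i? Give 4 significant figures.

x = 2.1399e-04 M

Q₀ = 0.001785 vs Keq = 222 ⇒ Q<K, forward
Step 1:
                   B          D
  Initial     0.1498    0.01635
  Change     -0.1494     0.2987
  Equil   4.4712e-04     0.3151
  solve Keq expr → x = 0.1494; check Q = 222
Then remove 0.08799 M of D.
Step 2:
                   B          D
  Initial 4.4712e-04     0.2271
  Change  -2.1399e-04 4.2799e-04
  Equil   2.3312e-04     0.2275
  solve Keq expr → x = 2.1399e-04; check Q = 222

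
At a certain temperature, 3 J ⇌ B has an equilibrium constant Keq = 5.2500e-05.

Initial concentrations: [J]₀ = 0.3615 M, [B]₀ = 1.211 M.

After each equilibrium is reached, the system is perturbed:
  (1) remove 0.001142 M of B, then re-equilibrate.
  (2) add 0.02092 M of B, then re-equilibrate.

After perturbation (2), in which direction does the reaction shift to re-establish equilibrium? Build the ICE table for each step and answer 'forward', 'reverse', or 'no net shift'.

Q₀ = 25.63 vs Keq = 5.2500e-05 ⇒ Q>K, reverse
Step 1:
                    J           B
  Initial      0.3615       1.211
  Change        3.623      -1.208
  Equil         3.985    0.003321
  solve Keq expr → x = -1.208; check Q = 5.2500e-05
Then remove 0.001142 M of B.
Step 2:
                    J           B
  Initial       3.985    0.002179
  Change    -0.003401    0.001134
  Equil         3.981    0.003313
  solve Keq expr → x = 0.001134; check Q = 5.2500e-05
Then add 0.02092 M of B.
Step 3:
                    J           B
  Initial       3.981     0.02423
  Change      0.06229    -0.02076
  Equil         4.043    0.003471
  solve Keq expr → x = -0.02076; check Q = 5.2500e-05

Direction: reverse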